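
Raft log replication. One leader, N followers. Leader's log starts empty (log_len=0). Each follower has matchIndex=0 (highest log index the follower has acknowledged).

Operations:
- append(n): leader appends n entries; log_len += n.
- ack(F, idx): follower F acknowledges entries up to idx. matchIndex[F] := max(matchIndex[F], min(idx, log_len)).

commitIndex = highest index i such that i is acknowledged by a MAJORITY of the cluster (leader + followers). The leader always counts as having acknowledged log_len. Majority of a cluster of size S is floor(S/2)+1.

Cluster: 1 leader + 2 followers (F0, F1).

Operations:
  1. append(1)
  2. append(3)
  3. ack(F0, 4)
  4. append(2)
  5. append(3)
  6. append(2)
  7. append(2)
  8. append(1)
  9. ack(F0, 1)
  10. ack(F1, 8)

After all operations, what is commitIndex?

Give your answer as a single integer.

Answer: 8

Derivation:
Op 1: append 1 -> log_len=1
Op 2: append 3 -> log_len=4
Op 3: F0 acks idx 4 -> match: F0=4 F1=0; commitIndex=4
Op 4: append 2 -> log_len=6
Op 5: append 3 -> log_len=9
Op 6: append 2 -> log_len=11
Op 7: append 2 -> log_len=13
Op 8: append 1 -> log_len=14
Op 9: F0 acks idx 1 -> match: F0=4 F1=0; commitIndex=4
Op 10: F1 acks idx 8 -> match: F0=4 F1=8; commitIndex=8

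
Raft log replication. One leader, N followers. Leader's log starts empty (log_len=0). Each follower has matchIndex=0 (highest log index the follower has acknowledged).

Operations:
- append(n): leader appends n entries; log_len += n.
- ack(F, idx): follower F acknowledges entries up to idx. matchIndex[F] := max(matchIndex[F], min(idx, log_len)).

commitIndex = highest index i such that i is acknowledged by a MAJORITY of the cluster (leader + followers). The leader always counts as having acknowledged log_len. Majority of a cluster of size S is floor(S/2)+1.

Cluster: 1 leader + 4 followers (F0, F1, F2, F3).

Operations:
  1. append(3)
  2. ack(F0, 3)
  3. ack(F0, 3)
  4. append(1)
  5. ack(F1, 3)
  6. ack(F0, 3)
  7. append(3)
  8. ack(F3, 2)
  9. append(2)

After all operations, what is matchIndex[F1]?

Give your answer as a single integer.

Op 1: append 3 -> log_len=3
Op 2: F0 acks idx 3 -> match: F0=3 F1=0 F2=0 F3=0; commitIndex=0
Op 3: F0 acks idx 3 -> match: F0=3 F1=0 F2=0 F3=0; commitIndex=0
Op 4: append 1 -> log_len=4
Op 5: F1 acks idx 3 -> match: F0=3 F1=3 F2=0 F3=0; commitIndex=3
Op 6: F0 acks idx 3 -> match: F0=3 F1=3 F2=0 F3=0; commitIndex=3
Op 7: append 3 -> log_len=7
Op 8: F3 acks idx 2 -> match: F0=3 F1=3 F2=0 F3=2; commitIndex=3
Op 9: append 2 -> log_len=9

Answer: 3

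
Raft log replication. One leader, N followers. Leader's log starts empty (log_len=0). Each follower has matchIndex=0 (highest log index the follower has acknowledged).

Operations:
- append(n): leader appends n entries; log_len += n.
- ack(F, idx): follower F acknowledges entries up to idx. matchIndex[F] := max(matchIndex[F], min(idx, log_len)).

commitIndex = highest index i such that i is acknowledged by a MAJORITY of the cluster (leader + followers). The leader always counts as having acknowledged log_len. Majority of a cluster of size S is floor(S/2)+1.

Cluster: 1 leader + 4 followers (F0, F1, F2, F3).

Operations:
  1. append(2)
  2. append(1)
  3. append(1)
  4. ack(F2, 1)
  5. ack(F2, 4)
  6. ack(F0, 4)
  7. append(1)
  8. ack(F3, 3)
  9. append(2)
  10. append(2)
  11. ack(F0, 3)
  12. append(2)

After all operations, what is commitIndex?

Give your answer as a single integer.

Answer: 4

Derivation:
Op 1: append 2 -> log_len=2
Op 2: append 1 -> log_len=3
Op 3: append 1 -> log_len=4
Op 4: F2 acks idx 1 -> match: F0=0 F1=0 F2=1 F3=0; commitIndex=0
Op 5: F2 acks idx 4 -> match: F0=0 F1=0 F2=4 F3=0; commitIndex=0
Op 6: F0 acks idx 4 -> match: F0=4 F1=0 F2=4 F3=0; commitIndex=4
Op 7: append 1 -> log_len=5
Op 8: F3 acks idx 3 -> match: F0=4 F1=0 F2=4 F3=3; commitIndex=4
Op 9: append 2 -> log_len=7
Op 10: append 2 -> log_len=9
Op 11: F0 acks idx 3 -> match: F0=4 F1=0 F2=4 F3=3; commitIndex=4
Op 12: append 2 -> log_len=11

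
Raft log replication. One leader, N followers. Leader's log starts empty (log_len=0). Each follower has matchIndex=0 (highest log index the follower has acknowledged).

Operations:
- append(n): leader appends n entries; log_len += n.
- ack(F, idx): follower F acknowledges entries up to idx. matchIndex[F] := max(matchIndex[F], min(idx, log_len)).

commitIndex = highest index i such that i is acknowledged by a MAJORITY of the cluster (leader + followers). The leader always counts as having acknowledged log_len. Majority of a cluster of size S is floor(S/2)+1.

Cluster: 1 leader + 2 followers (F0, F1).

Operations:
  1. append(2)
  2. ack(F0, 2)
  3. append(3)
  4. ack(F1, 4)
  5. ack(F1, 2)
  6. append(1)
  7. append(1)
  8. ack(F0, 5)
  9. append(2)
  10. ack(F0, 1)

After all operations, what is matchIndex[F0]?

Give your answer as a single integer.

Answer: 5

Derivation:
Op 1: append 2 -> log_len=2
Op 2: F0 acks idx 2 -> match: F0=2 F1=0; commitIndex=2
Op 3: append 3 -> log_len=5
Op 4: F1 acks idx 4 -> match: F0=2 F1=4; commitIndex=4
Op 5: F1 acks idx 2 -> match: F0=2 F1=4; commitIndex=4
Op 6: append 1 -> log_len=6
Op 7: append 1 -> log_len=7
Op 8: F0 acks idx 5 -> match: F0=5 F1=4; commitIndex=5
Op 9: append 2 -> log_len=9
Op 10: F0 acks idx 1 -> match: F0=5 F1=4; commitIndex=5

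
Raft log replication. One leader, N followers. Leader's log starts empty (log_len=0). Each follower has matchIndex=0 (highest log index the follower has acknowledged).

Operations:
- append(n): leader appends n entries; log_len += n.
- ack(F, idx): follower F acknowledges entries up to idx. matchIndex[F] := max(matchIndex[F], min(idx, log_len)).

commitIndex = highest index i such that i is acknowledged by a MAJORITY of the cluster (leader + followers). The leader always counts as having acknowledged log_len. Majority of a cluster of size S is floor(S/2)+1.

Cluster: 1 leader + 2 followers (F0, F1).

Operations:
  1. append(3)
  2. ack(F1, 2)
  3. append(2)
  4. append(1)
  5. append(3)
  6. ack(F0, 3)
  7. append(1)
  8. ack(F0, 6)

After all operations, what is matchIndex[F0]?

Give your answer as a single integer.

Answer: 6

Derivation:
Op 1: append 3 -> log_len=3
Op 2: F1 acks idx 2 -> match: F0=0 F1=2; commitIndex=2
Op 3: append 2 -> log_len=5
Op 4: append 1 -> log_len=6
Op 5: append 3 -> log_len=9
Op 6: F0 acks idx 3 -> match: F0=3 F1=2; commitIndex=3
Op 7: append 1 -> log_len=10
Op 8: F0 acks idx 6 -> match: F0=6 F1=2; commitIndex=6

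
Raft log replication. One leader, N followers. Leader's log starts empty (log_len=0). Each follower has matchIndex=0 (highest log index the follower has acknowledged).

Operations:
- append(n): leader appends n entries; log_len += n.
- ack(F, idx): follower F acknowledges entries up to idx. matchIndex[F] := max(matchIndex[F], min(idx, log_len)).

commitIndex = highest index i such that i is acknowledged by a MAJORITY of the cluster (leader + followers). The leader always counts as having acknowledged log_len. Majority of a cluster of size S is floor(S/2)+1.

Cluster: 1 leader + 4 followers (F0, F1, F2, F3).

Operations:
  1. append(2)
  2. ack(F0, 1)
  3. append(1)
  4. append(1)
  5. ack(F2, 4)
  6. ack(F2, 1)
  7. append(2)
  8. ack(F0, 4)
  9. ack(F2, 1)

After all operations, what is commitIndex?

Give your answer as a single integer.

Op 1: append 2 -> log_len=2
Op 2: F0 acks idx 1 -> match: F0=1 F1=0 F2=0 F3=0; commitIndex=0
Op 3: append 1 -> log_len=3
Op 4: append 1 -> log_len=4
Op 5: F2 acks idx 4 -> match: F0=1 F1=0 F2=4 F3=0; commitIndex=1
Op 6: F2 acks idx 1 -> match: F0=1 F1=0 F2=4 F3=0; commitIndex=1
Op 7: append 2 -> log_len=6
Op 8: F0 acks idx 4 -> match: F0=4 F1=0 F2=4 F3=0; commitIndex=4
Op 9: F2 acks idx 1 -> match: F0=4 F1=0 F2=4 F3=0; commitIndex=4

Answer: 4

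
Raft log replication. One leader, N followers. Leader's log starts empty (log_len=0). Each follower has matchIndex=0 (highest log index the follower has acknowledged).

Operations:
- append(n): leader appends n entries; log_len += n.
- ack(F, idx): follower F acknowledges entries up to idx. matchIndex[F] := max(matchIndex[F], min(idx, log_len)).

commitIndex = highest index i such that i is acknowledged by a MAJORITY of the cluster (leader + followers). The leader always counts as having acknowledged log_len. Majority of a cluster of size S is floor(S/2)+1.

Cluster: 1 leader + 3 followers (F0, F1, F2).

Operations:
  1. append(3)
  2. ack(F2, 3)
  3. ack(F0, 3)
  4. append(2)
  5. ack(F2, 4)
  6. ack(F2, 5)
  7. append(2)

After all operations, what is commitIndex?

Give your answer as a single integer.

Op 1: append 3 -> log_len=3
Op 2: F2 acks idx 3 -> match: F0=0 F1=0 F2=3; commitIndex=0
Op 3: F0 acks idx 3 -> match: F0=3 F1=0 F2=3; commitIndex=3
Op 4: append 2 -> log_len=5
Op 5: F2 acks idx 4 -> match: F0=3 F1=0 F2=4; commitIndex=3
Op 6: F2 acks idx 5 -> match: F0=3 F1=0 F2=5; commitIndex=3
Op 7: append 2 -> log_len=7

Answer: 3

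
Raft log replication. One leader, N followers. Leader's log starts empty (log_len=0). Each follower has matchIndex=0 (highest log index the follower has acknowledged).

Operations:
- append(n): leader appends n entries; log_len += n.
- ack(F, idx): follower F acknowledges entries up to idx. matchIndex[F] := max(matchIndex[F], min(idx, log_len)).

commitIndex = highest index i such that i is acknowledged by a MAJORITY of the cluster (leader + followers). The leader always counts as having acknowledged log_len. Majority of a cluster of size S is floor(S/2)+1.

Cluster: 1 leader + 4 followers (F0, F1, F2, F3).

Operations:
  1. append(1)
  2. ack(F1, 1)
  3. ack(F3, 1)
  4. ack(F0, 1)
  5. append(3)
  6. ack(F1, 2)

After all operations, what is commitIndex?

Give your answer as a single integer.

Op 1: append 1 -> log_len=1
Op 2: F1 acks idx 1 -> match: F0=0 F1=1 F2=0 F3=0; commitIndex=0
Op 3: F3 acks idx 1 -> match: F0=0 F1=1 F2=0 F3=1; commitIndex=1
Op 4: F0 acks idx 1 -> match: F0=1 F1=1 F2=0 F3=1; commitIndex=1
Op 5: append 3 -> log_len=4
Op 6: F1 acks idx 2 -> match: F0=1 F1=2 F2=0 F3=1; commitIndex=1

Answer: 1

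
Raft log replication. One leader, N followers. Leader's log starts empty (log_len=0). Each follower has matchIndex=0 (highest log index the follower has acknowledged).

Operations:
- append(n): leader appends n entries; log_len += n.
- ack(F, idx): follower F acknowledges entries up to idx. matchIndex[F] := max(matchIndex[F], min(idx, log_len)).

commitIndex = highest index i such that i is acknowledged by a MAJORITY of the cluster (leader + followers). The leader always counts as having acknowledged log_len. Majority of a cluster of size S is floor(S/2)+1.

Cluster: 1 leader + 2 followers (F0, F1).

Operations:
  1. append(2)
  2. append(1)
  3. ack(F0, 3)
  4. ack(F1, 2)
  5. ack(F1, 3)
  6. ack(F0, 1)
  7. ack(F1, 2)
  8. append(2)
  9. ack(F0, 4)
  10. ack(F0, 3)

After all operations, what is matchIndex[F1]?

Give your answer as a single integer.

Answer: 3

Derivation:
Op 1: append 2 -> log_len=2
Op 2: append 1 -> log_len=3
Op 3: F0 acks idx 3 -> match: F0=3 F1=0; commitIndex=3
Op 4: F1 acks idx 2 -> match: F0=3 F1=2; commitIndex=3
Op 5: F1 acks idx 3 -> match: F0=3 F1=3; commitIndex=3
Op 6: F0 acks idx 1 -> match: F0=3 F1=3; commitIndex=3
Op 7: F1 acks idx 2 -> match: F0=3 F1=3; commitIndex=3
Op 8: append 2 -> log_len=5
Op 9: F0 acks idx 4 -> match: F0=4 F1=3; commitIndex=4
Op 10: F0 acks idx 3 -> match: F0=4 F1=3; commitIndex=4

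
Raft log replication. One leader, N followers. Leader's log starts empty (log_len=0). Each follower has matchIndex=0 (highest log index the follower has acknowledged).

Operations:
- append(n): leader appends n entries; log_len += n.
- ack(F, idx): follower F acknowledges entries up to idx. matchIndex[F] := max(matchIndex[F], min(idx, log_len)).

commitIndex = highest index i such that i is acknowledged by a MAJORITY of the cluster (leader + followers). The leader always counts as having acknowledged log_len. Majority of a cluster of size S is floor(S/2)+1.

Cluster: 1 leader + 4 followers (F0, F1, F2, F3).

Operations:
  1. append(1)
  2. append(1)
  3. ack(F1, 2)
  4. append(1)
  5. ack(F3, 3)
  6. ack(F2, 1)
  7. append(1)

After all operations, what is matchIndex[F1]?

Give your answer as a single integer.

Op 1: append 1 -> log_len=1
Op 2: append 1 -> log_len=2
Op 3: F1 acks idx 2 -> match: F0=0 F1=2 F2=0 F3=0; commitIndex=0
Op 4: append 1 -> log_len=3
Op 5: F3 acks idx 3 -> match: F0=0 F1=2 F2=0 F3=3; commitIndex=2
Op 6: F2 acks idx 1 -> match: F0=0 F1=2 F2=1 F3=3; commitIndex=2
Op 7: append 1 -> log_len=4

Answer: 2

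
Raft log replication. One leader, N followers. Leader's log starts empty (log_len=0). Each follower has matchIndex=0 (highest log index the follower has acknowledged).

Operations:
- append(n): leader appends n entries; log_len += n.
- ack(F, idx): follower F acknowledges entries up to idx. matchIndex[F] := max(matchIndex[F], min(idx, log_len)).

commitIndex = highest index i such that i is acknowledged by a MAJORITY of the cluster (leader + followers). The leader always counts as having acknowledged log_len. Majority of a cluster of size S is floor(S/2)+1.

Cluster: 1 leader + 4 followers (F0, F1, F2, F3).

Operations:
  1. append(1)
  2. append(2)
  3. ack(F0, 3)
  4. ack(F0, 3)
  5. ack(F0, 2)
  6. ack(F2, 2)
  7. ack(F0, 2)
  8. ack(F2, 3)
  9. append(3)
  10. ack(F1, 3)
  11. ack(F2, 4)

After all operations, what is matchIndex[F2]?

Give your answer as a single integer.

Answer: 4

Derivation:
Op 1: append 1 -> log_len=1
Op 2: append 2 -> log_len=3
Op 3: F0 acks idx 3 -> match: F0=3 F1=0 F2=0 F3=0; commitIndex=0
Op 4: F0 acks idx 3 -> match: F0=3 F1=0 F2=0 F3=0; commitIndex=0
Op 5: F0 acks idx 2 -> match: F0=3 F1=0 F2=0 F3=0; commitIndex=0
Op 6: F2 acks idx 2 -> match: F0=3 F1=0 F2=2 F3=0; commitIndex=2
Op 7: F0 acks idx 2 -> match: F0=3 F1=0 F2=2 F3=0; commitIndex=2
Op 8: F2 acks idx 3 -> match: F0=3 F1=0 F2=3 F3=0; commitIndex=3
Op 9: append 3 -> log_len=6
Op 10: F1 acks idx 3 -> match: F0=3 F1=3 F2=3 F3=0; commitIndex=3
Op 11: F2 acks idx 4 -> match: F0=3 F1=3 F2=4 F3=0; commitIndex=3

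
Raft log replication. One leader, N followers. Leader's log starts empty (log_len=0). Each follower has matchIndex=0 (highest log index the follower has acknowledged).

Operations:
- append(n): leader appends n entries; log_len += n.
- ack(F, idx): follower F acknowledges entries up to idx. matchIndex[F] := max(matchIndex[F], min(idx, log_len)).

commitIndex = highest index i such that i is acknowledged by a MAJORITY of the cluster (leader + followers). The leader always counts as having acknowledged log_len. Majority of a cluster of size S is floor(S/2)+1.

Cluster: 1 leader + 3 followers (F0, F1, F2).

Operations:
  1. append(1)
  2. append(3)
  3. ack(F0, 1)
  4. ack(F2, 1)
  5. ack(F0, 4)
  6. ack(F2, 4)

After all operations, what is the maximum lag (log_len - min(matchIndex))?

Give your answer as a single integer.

Op 1: append 1 -> log_len=1
Op 2: append 3 -> log_len=4
Op 3: F0 acks idx 1 -> match: F0=1 F1=0 F2=0; commitIndex=0
Op 4: F2 acks idx 1 -> match: F0=1 F1=0 F2=1; commitIndex=1
Op 5: F0 acks idx 4 -> match: F0=4 F1=0 F2=1; commitIndex=1
Op 6: F2 acks idx 4 -> match: F0=4 F1=0 F2=4; commitIndex=4

Answer: 4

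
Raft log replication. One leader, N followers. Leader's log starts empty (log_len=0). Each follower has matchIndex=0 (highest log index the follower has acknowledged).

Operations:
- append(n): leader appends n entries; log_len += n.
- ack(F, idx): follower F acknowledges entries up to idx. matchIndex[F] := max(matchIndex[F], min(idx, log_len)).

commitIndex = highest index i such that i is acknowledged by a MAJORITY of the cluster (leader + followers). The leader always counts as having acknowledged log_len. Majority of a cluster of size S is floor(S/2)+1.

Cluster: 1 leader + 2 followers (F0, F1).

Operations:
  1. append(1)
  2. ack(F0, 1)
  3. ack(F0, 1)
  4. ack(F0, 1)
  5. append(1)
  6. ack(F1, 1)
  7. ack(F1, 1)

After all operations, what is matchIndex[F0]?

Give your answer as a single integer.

Answer: 1

Derivation:
Op 1: append 1 -> log_len=1
Op 2: F0 acks idx 1 -> match: F0=1 F1=0; commitIndex=1
Op 3: F0 acks idx 1 -> match: F0=1 F1=0; commitIndex=1
Op 4: F0 acks idx 1 -> match: F0=1 F1=0; commitIndex=1
Op 5: append 1 -> log_len=2
Op 6: F1 acks idx 1 -> match: F0=1 F1=1; commitIndex=1
Op 7: F1 acks idx 1 -> match: F0=1 F1=1; commitIndex=1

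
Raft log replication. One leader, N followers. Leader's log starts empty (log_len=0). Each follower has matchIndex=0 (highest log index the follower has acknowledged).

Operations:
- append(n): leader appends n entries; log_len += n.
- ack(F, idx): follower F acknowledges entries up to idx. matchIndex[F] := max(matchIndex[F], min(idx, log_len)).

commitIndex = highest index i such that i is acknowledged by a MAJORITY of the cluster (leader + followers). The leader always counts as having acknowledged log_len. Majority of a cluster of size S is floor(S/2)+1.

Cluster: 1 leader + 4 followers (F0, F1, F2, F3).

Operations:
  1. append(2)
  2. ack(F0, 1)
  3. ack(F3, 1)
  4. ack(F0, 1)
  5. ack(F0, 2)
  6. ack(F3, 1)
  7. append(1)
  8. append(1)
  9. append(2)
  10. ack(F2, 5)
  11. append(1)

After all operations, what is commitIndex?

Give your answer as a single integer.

Answer: 2

Derivation:
Op 1: append 2 -> log_len=2
Op 2: F0 acks idx 1 -> match: F0=1 F1=0 F2=0 F3=0; commitIndex=0
Op 3: F3 acks idx 1 -> match: F0=1 F1=0 F2=0 F3=1; commitIndex=1
Op 4: F0 acks idx 1 -> match: F0=1 F1=0 F2=0 F3=1; commitIndex=1
Op 5: F0 acks idx 2 -> match: F0=2 F1=0 F2=0 F3=1; commitIndex=1
Op 6: F3 acks idx 1 -> match: F0=2 F1=0 F2=0 F3=1; commitIndex=1
Op 7: append 1 -> log_len=3
Op 8: append 1 -> log_len=4
Op 9: append 2 -> log_len=6
Op 10: F2 acks idx 5 -> match: F0=2 F1=0 F2=5 F3=1; commitIndex=2
Op 11: append 1 -> log_len=7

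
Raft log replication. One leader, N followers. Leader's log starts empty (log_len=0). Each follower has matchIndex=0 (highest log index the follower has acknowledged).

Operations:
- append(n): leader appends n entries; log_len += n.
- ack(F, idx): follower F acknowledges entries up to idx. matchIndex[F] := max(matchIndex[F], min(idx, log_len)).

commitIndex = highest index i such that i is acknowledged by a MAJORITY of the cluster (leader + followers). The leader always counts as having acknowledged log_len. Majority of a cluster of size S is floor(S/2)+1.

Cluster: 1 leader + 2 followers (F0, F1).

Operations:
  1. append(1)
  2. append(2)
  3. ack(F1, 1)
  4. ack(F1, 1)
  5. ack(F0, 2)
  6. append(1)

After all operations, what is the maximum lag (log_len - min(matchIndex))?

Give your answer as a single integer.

Op 1: append 1 -> log_len=1
Op 2: append 2 -> log_len=3
Op 3: F1 acks idx 1 -> match: F0=0 F1=1; commitIndex=1
Op 4: F1 acks idx 1 -> match: F0=0 F1=1; commitIndex=1
Op 5: F0 acks idx 2 -> match: F0=2 F1=1; commitIndex=2
Op 6: append 1 -> log_len=4

Answer: 3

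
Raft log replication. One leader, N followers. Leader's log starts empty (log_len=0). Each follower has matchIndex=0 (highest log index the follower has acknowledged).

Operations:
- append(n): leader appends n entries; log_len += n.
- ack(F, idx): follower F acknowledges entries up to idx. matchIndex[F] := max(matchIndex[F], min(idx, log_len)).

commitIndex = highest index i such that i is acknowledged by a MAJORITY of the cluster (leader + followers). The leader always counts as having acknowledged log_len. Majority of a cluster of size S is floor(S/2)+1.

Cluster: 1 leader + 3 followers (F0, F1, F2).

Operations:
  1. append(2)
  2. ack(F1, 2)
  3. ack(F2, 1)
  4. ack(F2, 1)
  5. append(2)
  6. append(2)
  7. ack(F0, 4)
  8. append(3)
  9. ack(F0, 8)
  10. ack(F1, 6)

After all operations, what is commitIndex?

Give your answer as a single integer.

Answer: 6

Derivation:
Op 1: append 2 -> log_len=2
Op 2: F1 acks idx 2 -> match: F0=0 F1=2 F2=0; commitIndex=0
Op 3: F2 acks idx 1 -> match: F0=0 F1=2 F2=1; commitIndex=1
Op 4: F2 acks idx 1 -> match: F0=0 F1=2 F2=1; commitIndex=1
Op 5: append 2 -> log_len=4
Op 6: append 2 -> log_len=6
Op 7: F0 acks idx 4 -> match: F0=4 F1=2 F2=1; commitIndex=2
Op 8: append 3 -> log_len=9
Op 9: F0 acks idx 8 -> match: F0=8 F1=2 F2=1; commitIndex=2
Op 10: F1 acks idx 6 -> match: F0=8 F1=6 F2=1; commitIndex=6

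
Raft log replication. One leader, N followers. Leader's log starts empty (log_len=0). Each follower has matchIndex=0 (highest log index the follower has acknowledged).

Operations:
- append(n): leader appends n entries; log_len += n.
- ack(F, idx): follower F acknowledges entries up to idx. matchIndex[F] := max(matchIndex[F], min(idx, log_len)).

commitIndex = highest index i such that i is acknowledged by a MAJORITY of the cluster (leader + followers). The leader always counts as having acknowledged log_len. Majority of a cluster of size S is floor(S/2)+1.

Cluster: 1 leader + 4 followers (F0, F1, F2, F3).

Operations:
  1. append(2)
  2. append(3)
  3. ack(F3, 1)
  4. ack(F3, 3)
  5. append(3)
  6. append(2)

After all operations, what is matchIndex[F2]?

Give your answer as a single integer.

Op 1: append 2 -> log_len=2
Op 2: append 3 -> log_len=5
Op 3: F3 acks idx 1 -> match: F0=0 F1=0 F2=0 F3=1; commitIndex=0
Op 4: F3 acks idx 3 -> match: F0=0 F1=0 F2=0 F3=3; commitIndex=0
Op 5: append 3 -> log_len=8
Op 6: append 2 -> log_len=10

Answer: 0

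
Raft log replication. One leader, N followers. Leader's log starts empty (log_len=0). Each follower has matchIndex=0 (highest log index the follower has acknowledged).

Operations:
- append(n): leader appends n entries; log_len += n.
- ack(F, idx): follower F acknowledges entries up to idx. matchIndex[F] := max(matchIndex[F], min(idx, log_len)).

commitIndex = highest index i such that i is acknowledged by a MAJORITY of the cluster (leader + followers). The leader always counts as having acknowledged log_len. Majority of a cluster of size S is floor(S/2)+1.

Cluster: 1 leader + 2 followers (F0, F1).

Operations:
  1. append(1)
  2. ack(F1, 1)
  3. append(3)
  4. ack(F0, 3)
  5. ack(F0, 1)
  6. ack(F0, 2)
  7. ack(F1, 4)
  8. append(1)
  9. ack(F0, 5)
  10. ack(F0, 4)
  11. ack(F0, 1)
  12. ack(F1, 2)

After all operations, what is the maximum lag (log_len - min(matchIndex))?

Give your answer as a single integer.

Answer: 1

Derivation:
Op 1: append 1 -> log_len=1
Op 2: F1 acks idx 1 -> match: F0=0 F1=1; commitIndex=1
Op 3: append 3 -> log_len=4
Op 4: F0 acks idx 3 -> match: F0=3 F1=1; commitIndex=3
Op 5: F0 acks idx 1 -> match: F0=3 F1=1; commitIndex=3
Op 6: F0 acks idx 2 -> match: F0=3 F1=1; commitIndex=3
Op 7: F1 acks idx 4 -> match: F0=3 F1=4; commitIndex=4
Op 8: append 1 -> log_len=5
Op 9: F0 acks idx 5 -> match: F0=5 F1=4; commitIndex=5
Op 10: F0 acks idx 4 -> match: F0=5 F1=4; commitIndex=5
Op 11: F0 acks idx 1 -> match: F0=5 F1=4; commitIndex=5
Op 12: F1 acks idx 2 -> match: F0=5 F1=4; commitIndex=5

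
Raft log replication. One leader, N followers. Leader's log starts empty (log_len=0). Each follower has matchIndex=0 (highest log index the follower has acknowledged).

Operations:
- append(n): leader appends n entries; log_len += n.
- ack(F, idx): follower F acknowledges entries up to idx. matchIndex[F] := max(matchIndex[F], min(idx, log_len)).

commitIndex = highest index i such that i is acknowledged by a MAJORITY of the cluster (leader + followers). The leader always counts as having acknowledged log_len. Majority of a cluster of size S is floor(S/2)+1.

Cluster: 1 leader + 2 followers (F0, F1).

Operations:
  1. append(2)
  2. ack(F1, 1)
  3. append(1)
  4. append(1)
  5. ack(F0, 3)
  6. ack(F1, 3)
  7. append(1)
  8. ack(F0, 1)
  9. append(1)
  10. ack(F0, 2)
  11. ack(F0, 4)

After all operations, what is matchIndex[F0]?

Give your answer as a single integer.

Op 1: append 2 -> log_len=2
Op 2: F1 acks idx 1 -> match: F0=0 F1=1; commitIndex=1
Op 3: append 1 -> log_len=3
Op 4: append 1 -> log_len=4
Op 5: F0 acks idx 3 -> match: F0=3 F1=1; commitIndex=3
Op 6: F1 acks idx 3 -> match: F0=3 F1=3; commitIndex=3
Op 7: append 1 -> log_len=5
Op 8: F0 acks idx 1 -> match: F0=3 F1=3; commitIndex=3
Op 9: append 1 -> log_len=6
Op 10: F0 acks idx 2 -> match: F0=3 F1=3; commitIndex=3
Op 11: F0 acks idx 4 -> match: F0=4 F1=3; commitIndex=4

Answer: 4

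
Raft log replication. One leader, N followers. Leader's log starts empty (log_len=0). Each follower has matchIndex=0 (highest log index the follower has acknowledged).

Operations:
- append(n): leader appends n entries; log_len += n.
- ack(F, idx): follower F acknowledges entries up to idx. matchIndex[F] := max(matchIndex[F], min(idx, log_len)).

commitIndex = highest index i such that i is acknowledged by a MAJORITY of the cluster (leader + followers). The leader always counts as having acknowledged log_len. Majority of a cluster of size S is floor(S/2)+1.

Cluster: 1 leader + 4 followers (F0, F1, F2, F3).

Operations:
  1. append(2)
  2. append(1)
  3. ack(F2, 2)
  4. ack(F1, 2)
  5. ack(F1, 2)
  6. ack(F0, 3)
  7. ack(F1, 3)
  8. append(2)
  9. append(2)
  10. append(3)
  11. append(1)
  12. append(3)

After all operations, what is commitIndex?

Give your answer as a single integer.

Op 1: append 2 -> log_len=2
Op 2: append 1 -> log_len=3
Op 3: F2 acks idx 2 -> match: F0=0 F1=0 F2=2 F3=0; commitIndex=0
Op 4: F1 acks idx 2 -> match: F0=0 F1=2 F2=2 F3=0; commitIndex=2
Op 5: F1 acks idx 2 -> match: F0=0 F1=2 F2=2 F3=0; commitIndex=2
Op 6: F0 acks idx 3 -> match: F0=3 F1=2 F2=2 F3=0; commitIndex=2
Op 7: F1 acks idx 3 -> match: F0=3 F1=3 F2=2 F3=0; commitIndex=3
Op 8: append 2 -> log_len=5
Op 9: append 2 -> log_len=7
Op 10: append 3 -> log_len=10
Op 11: append 1 -> log_len=11
Op 12: append 3 -> log_len=14

Answer: 3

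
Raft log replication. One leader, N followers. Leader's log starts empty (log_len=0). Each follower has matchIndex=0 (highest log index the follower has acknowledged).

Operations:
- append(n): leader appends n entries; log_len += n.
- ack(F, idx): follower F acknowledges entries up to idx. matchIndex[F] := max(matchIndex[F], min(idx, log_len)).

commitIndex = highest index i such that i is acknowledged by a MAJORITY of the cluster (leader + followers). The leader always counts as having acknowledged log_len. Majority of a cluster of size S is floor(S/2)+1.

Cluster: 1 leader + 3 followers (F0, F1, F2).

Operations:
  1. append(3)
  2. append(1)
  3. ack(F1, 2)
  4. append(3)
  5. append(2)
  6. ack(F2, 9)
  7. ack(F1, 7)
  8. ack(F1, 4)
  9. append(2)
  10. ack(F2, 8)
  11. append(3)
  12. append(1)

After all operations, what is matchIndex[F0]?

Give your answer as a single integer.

Answer: 0

Derivation:
Op 1: append 3 -> log_len=3
Op 2: append 1 -> log_len=4
Op 3: F1 acks idx 2 -> match: F0=0 F1=2 F2=0; commitIndex=0
Op 4: append 3 -> log_len=7
Op 5: append 2 -> log_len=9
Op 6: F2 acks idx 9 -> match: F0=0 F1=2 F2=9; commitIndex=2
Op 7: F1 acks idx 7 -> match: F0=0 F1=7 F2=9; commitIndex=7
Op 8: F1 acks idx 4 -> match: F0=0 F1=7 F2=9; commitIndex=7
Op 9: append 2 -> log_len=11
Op 10: F2 acks idx 8 -> match: F0=0 F1=7 F2=9; commitIndex=7
Op 11: append 3 -> log_len=14
Op 12: append 1 -> log_len=15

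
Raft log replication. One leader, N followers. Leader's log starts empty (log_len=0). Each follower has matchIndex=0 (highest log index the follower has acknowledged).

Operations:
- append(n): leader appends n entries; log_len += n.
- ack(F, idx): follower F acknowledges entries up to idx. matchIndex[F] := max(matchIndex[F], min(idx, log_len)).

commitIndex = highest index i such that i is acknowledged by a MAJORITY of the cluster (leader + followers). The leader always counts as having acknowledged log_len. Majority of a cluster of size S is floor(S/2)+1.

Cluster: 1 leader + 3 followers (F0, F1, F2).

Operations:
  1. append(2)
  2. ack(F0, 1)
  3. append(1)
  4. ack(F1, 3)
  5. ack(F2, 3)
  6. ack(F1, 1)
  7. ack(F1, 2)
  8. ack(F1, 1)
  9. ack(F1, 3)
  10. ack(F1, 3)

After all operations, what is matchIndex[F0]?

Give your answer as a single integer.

Op 1: append 2 -> log_len=2
Op 2: F0 acks idx 1 -> match: F0=1 F1=0 F2=0; commitIndex=0
Op 3: append 1 -> log_len=3
Op 4: F1 acks idx 3 -> match: F0=1 F1=3 F2=0; commitIndex=1
Op 5: F2 acks idx 3 -> match: F0=1 F1=3 F2=3; commitIndex=3
Op 6: F1 acks idx 1 -> match: F0=1 F1=3 F2=3; commitIndex=3
Op 7: F1 acks idx 2 -> match: F0=1 F1=3 F2=3; commitIndex=3
Op 8: F1 acks idx 1 -> match: F0=1 F1=3 F2=3; commitIndex=3
Op 9: F1 acks idx 3 -> match: F0=1 F1=3 F2=3; commitIndex=3
Op 10: F1 acks idx 3 -> match: F0=1 F1=3 F2=3; commitIndex=3

Answer: 1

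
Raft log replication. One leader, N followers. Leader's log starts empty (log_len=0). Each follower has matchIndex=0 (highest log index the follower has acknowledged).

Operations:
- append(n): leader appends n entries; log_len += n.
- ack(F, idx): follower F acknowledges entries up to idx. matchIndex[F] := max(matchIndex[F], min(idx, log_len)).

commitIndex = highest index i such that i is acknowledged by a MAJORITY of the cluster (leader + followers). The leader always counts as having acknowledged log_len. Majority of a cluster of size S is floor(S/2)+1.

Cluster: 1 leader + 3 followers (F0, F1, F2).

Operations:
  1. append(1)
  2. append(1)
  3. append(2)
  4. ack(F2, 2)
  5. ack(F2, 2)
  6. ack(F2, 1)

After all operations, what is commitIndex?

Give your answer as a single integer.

Answer: 0

Derivation:
Op 1: append 1 -> log_len=1
Op 2: append 1 -> log_len=2
Op 3: append 2 -> log_len=4
Op 4: F2 acks idx 2 -> match: F0=0 F1=0 F2=2; commitIndex=0
Op 5: F2 acks idx 2 -> match: F0=0 F1=0 F2=2; commitIndex=0
Op 6: F2 acks idx 1 -> match: F0=0 F1=0 F2=2; commitIndex=0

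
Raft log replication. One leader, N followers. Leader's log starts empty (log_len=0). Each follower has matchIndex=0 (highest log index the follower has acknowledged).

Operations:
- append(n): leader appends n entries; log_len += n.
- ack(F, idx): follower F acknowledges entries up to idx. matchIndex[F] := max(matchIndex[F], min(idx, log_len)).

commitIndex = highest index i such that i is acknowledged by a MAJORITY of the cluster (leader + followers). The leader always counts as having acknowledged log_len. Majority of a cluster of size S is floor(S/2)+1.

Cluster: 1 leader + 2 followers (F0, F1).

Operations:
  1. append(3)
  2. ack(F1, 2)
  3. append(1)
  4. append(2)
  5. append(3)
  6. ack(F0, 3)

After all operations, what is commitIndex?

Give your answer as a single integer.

Answer: 3

Derivation:
Op 1: append 3 -> log_len=3
Op 2: F1 acks idx 2 -> match: F0=0 F1=2; commitIndex=2
Op 3: append 1 -> log_len=4
Op 4: append 2 -> log_len=6
Op 5: append 3 -> log_len=9
Op 6: F0 acks idx 3 -> match: F0=3 F1=2; commitIndex=3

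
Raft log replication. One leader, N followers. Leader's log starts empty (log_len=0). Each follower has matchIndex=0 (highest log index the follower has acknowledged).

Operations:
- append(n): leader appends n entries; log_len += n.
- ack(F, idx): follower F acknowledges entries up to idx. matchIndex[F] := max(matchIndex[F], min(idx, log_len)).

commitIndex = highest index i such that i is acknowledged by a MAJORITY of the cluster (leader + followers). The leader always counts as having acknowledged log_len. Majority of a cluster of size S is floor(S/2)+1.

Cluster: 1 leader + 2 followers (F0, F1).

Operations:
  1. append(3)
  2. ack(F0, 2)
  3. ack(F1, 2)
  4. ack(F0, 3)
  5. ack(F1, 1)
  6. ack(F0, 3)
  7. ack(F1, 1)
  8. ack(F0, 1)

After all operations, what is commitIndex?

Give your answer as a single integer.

Op 1: append 3 -> log_len=3
Op 2: F0 acks idx 2 -> match: F0=2 F1=0; commitIndex=2
Op 3: F1 acks idx 2 -> match: F0=2 F1=2; commitIndex=2
Op 4: F0 acks idx 3 -> match: F0=3 F1=2; commitIndex=3
Op 5: F1 acks idx 1 -> match: F0=3 F1=2; commitIndex=3
Op 6: F0 acks idx 3 -> match: F0=3 F1=2; commitIndex=3
Op 7: F1 acks idx 1 -> match: F0=3 F1=2; commitIndex=3
Op 8: F0 acks idx 1 -> match: F0=3 F1=2; commitIndex=3

Answer: 3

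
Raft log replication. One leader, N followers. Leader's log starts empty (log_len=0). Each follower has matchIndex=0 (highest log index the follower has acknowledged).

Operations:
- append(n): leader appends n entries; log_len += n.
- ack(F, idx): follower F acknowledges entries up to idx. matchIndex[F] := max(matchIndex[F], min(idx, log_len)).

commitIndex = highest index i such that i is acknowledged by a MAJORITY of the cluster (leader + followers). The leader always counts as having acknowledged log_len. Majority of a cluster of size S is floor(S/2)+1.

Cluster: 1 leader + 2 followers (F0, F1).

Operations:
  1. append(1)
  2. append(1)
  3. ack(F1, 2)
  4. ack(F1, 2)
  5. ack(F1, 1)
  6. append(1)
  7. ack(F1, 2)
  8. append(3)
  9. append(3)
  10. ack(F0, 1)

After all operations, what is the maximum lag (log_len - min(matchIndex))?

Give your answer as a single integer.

Op 1: append 1 -> log_len=1
Op 2: append 1 -> log_len=2
Op 3: F1 acks idx 2 -> match: F0=0 F1=2; commitIndex=2
Op 4: F1 acks idx 2 -> match: F0=0 F1=2; commitIndex=2
Op 5: F1 acks idx 1 -> match: F0=0 F1=2; commitIndex=2
Op 6: append 1 -> log_len=3
Op 7: F1 acks idx 2 -> match: F0=0 F1=2; commitIndex=2
Op 8: append 3 -> log_len=6
Op 9: append 3 -> log_len=9
Op 10: F0 acks idx 1 -> match: F0=1 F1=2; commitIndex=2

Answer: 8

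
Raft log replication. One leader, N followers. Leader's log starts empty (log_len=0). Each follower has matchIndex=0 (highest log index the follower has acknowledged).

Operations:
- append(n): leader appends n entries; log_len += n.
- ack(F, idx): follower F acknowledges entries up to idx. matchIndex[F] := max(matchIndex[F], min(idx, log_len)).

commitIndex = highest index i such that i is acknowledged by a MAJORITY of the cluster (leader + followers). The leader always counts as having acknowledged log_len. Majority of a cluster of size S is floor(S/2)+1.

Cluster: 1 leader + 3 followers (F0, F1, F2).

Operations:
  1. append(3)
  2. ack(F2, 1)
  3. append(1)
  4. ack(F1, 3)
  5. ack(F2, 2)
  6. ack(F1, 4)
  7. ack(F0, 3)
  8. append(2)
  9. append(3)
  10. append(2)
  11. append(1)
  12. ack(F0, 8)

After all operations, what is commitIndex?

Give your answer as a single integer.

Op 1: append 3 -> log_len=3
Op 2: F2 acks idx 1 -> match: F0=0 F1=0 F2=1; commitIndex=0
Op 3: append 1 -> log_len=4
Op 4: F1 acks idx 3 -> match: F0=0 F1=3 F2=1; commitIndex=1
Op 5: F2 acks idx 2 -> match: F0=0 F1=3 F2=2; commitIndex=2
Op 6: F1 acks idx 4 -> match: F0=0 F1=4 F2=2; commitIndex=2
Op 7: F0 acks idx 3 -> match: F0=3 F1=4 F2=2; commitIndex=3
Op 8: append 2 -> log_len=6
Op 9: append 3 -> log_len=9
Op 10: append 2 -> log_len=11
Op 11: append 1 -> log_len=12
Op 12: F0 acks idx 8 -> match: F0=8 F1=4 F2=2; commitIndex=4

Answer: 4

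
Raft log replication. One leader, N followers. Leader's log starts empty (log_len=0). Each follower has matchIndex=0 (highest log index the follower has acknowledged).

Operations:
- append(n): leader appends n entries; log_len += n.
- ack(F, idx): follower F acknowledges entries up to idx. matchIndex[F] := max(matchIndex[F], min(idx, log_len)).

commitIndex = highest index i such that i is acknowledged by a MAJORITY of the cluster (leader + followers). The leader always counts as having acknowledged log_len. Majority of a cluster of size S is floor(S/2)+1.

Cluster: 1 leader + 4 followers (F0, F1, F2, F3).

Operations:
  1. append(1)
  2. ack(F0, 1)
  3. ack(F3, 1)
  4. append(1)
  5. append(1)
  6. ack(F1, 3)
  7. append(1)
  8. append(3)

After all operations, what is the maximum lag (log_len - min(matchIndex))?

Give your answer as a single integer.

Op 1: append 1 -> log_len=1
Op 2: F0 acks idx 1 -> match: F0=1 F1=0 F2=0 F3=0; commitIndex=0
Op 3: F3 acks idx 1 -> match: F0=1 F1=0 F2=0 F3=1; commitIndex=1
Op 4: append 1 -> log_len=2
Op 5: append 1 -> log_len=3
Op 6: F1 acks idx 3 -> match: F0=1 F1=3 F2=0 F3=1; commitIndex=1
Op 7: append 1 -> log_len=4
Op 8: append 3 -> log_len=7

Answer: 7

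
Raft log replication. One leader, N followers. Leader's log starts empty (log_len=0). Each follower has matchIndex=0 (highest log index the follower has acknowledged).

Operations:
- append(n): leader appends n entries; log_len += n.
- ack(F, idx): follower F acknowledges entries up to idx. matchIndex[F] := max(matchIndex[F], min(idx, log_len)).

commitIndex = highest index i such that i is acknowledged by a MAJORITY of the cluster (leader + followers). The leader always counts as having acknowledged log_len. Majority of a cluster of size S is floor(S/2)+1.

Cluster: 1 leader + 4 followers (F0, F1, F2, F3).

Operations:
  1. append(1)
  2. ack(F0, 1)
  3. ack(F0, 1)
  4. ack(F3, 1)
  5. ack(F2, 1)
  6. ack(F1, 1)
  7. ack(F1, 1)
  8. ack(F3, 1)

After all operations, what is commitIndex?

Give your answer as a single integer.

Op 1: append 1 -> log_len=1
Op 2: F0 acks idx 1 -> match: F0=1 F1=0 F2=0 F3=0; commitIndex=0
Op 3: F0 acks idx 1 -> match: F0=1 F1=0 F2=0 F3=0; commitIndex=0
Op 4: F3 acks idx 1 -> match: F0=1 F1=0 F2=0 F3=1; commitIndex=1
Op 5: F2 acks idx 1 -> match: F0=1 F1=0 F2=1 F3=1; commitIndex=1
Op 6: F1 acks idx 1 -> match: F0=1 F1=1 F2=1 F3=1; commitIndex=1
Op 7: F1 acks idx 1 -> match: F0=1 F1=1 F2=1 F3=1; commitIndex=1
Op 8: F3 acks idx 1 -> match: F0=1 F1=1 F2=1 F3=1; commitIndex=1

Answer: 1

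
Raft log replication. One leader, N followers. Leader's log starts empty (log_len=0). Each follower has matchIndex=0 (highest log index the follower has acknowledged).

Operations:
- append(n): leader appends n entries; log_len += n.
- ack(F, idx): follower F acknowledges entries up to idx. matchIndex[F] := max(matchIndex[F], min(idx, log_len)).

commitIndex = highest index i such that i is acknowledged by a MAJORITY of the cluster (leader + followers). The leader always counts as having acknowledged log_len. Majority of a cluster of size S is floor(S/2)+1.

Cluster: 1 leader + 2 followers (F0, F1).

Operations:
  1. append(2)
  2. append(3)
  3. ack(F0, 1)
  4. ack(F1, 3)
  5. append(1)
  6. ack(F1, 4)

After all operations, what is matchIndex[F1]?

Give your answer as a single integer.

Op 1: append 2 -> log_len=2
Op 2: append 3 -> log_len=5
Op 3: F0 acks idx 1 -> match: F0=1 F1=0; commitIndex=1
Op 4: F1 acks idx 3 -> match: F0=1 F1=3; commitIndex=3
Op 5: append 1 -> log_len=6
Op 6: F1 acks idx 4 -> match: F0=1 F1=4; commitIndex=4

Answer: 4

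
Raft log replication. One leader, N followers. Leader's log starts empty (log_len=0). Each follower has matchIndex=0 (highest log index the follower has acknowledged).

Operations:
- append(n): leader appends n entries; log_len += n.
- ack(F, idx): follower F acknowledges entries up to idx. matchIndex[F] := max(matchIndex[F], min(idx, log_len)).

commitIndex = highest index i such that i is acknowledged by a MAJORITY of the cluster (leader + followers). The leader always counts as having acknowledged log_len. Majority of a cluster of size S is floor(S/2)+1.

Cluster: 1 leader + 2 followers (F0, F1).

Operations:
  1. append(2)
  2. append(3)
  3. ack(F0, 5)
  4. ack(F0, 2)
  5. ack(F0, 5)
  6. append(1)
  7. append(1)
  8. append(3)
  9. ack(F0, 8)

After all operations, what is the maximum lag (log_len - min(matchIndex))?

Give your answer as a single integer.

Answer: 10

Derivation:
Op 1: append 2 -> log_len=2
Op 2: append 3 -> log_len=5
Op 3: F0 acks idx 5 -> match: F0=5 F1=0; commitIndex=5
Op 4: F0 acks idx 2 -> match: F0=5 F1=0; commitIndex=5
Op 5: F0 acks idx 5 -> match: F0=5 F1=0; commitIndex=5
Op 6: append 1 -> log_len=6
Op 7: append 1 -> log_len=7
Op 8: append 3 -> log_len=10
Op 9: F0 acks idx 8 -> match: F0=8 F1=0; commitIndex=8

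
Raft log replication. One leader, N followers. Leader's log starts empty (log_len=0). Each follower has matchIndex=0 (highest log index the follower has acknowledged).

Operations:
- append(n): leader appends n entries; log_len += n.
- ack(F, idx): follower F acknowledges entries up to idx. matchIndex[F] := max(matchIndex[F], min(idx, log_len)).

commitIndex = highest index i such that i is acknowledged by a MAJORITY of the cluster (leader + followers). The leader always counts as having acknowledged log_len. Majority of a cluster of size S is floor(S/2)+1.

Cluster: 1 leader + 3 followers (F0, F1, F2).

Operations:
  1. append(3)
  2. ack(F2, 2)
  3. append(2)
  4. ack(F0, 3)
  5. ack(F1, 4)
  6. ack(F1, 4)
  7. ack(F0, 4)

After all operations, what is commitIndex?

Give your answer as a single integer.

Answer: 4

Derivation:
Op 1: append 3 -> log_len=3
Op 2: F2 acks idx 2 -> match: F0=0 F1=0 F2=2; commitIndex=0
Op 3: append 2 -> log_len=5
Op 4: F0 acks idx 3 -> match: F0=3 F1=0 F2=2; commitIndex=2
Op 5: F1 acks idx 4 -> match: F0=3 F1=4 F2=2; commitIndex=3
Op 6: F1 acks idx 4 -> match: F0=3 F1=4 F2=2; commitIndex=3
Op 7: F0 acks idx 4 -> match: F0=4 F1=4 F2=2; commitIndex=4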